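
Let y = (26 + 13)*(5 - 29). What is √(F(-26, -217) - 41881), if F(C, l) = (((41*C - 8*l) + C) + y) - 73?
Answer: 3*I*√4694 ≈ 205.54*I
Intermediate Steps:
y = -936 (y = 39*(-24) = -936)
F(C, l) = -1009 - 8*l + 42*C (F(C, l) = (((41*C - 8*l) + C) - 936) - 73 = (((-8*l + 41*C) + C) - 936) - 73 = ((-8*l + 42*C) - 936) - 73 = (-936 - 8*l + 42*C) - 73 = -1009 - 8*l + 42*C)
√(F(-26, -217) - 41881) = √((-1009 - 8*(-217) + 42*(-26)) - 41881) = √((-1009 + 1736 - 1092) - 41881) = √(-365 - 41881) = √(-42246) = 3*I*√4694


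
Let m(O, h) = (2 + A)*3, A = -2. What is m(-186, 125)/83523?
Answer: 0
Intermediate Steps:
m(O, h) = 0 (m(O, h) = (2 - 2)*3 = 0*3 = 0)
m(-186, 125)/83523 = 0/83523 = 0*(1/83523) = 0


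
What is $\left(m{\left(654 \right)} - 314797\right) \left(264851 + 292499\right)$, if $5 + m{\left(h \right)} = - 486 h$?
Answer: $-352605248100$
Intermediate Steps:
$m{\left(h \right)} = -5 - 486 h$
$\left(m{\left(654 \right)} - 314797\right) \left(264851 + 292499\right) = \left(\left(-5 - 317844\right) - 314797\right) \left(264851 + 292499\right) = \left(\left(-5 - 317844\right) - 314797\right) 557350 = \left(-317849 - 314797\right) 557350 = \left(-632646\right) 557350 = -352605248100$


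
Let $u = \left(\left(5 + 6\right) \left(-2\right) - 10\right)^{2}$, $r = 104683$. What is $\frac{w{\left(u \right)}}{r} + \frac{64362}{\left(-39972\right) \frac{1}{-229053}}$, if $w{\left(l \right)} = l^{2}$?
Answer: $\frac{257218511032985}{697398146} \approx 3.6883 \cdot 10^{5}$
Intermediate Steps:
$u = 1024$ ($u = \left(11 \left(-2\right) - 10\right)^{2} = \left(-22 - 10\right)^{2} = \left(-32\right)^{2} = 1024$)
$\frac{w{\left(u \right)}}{r} + \frac{64362}{\left(-39972\right) \frac{1}{-229053}} = \frac{1024^{2}}{104683} + \frac{64362}{\left(-39972\right) \frac{1}{-229053}} = 1048576 \cdot \frac{1}{104683} + \frac{64362}{\left(-39972\right) \left(- \frac{1}{229053}\right)} = \frac{1048576}{104683} + \frac{64362}{\frac{13324}{76351}} = \frac{1048576}{104683} + 64362 \cdot \frac{76351}{13324} = \frac{1048576}{104683} + \frac{2457051531}{6662} = \frac{257218511032985}{697398146}$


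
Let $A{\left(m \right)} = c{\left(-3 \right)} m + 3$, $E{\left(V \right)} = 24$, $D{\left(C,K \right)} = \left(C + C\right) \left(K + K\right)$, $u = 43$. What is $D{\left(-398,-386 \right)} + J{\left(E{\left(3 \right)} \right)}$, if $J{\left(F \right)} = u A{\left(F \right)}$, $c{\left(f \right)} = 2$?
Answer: $616705$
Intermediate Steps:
$D{\left(C,K \right)} = 4 C K$ ($D{\left(C,K \right)} = 2 C 2 K = 4 C K$)
$A{\left(m \right)} = 3 + 2 m$ ($A{\left(m \right)} = 2 m + 3 = 3 + 2 m$)
$J{\left(F \right)} = 129 + 86 F$ ($J{\left(F \right)} = 43 \left(3 + 2 F\right) = 129 + 86 F$)
$D{\left(-398,-386 \right)} + J{\left(E{\left(3 \right)} \right)} = 4 \left(-398\right) \left(-386\right) + \left(129 + 86 \cdot 24\right) = 614512 + \left(129 + 2064\right) = 614512 + 2193 = 616705$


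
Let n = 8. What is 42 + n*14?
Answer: 154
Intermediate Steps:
42 + n*14 = 42 + 8*14 = 42 + 112 = 154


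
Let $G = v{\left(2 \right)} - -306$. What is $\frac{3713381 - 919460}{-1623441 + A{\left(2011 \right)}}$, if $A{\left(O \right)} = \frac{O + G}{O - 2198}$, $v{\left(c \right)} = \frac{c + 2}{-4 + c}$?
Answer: $- \frac{522463227}{303585782} \approx -1.721$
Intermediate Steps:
$v{\left(c \right)} = \frac{2 + c}{-4 + c}$
$G = 304$ ($G = \frac{2 + 2}{-4 + 2} - -306 = \frac{1}{-2} \cdot 4 + 306 = \left(- \frac{1}{2}\right) 4 + 306 = -2 + 306 = 304$)
$A{\left(O \right)} = \frac{304 + O}{-2198 + O}$ ($A{\left(O \right)} = \frac{O + 304}{O - 2198} = \frac{304 + O}{-2198 + O}$)
$\frac{3713381 - 919460}{-1623441 + A{\left(2011 \right)}} = \frac{3713381 - 919460}{-1623441 + \frac{304 + 2011}{-2198 + 2011}} = \frac{2793921}{-1623441 + \frac{1}{-187} \cdot 2315} = \frac{2793921}{-1623441 - \frac{2315}{187}} = \frac{2793921}{- \frac{303585782}{187}} = 2793921 \left(- \frac{187}{303585782}\right) = - \frac{522463227}{303585782}$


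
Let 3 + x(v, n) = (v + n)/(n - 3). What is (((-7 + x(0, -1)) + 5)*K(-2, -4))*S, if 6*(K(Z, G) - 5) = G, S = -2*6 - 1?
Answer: 3211/12 ≈ 267.58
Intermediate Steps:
x(v, n) = -3 + (n + v)/(-3 + n) (x(v, n) = -3 + (v + n)/(n - 3) = -3 + (n + v)/(-3 + n))
S = -13 (S = -12 - 1 = -13)
K(Z, G) = 5 + G/6
(((-7 + x(0, -1)) + 5)*K(-2, -4))*S = (((-7 + (9 + 0 - 2*(-1))/(-3 - 1)) + 5)*(5 + (⅙)*(-4)))*(-13) = (((-7 + (9 + 0 + 2)/(-4)) + 5)*(5 - ⅔))*(-13) = (((-7 - ¼*11) + 5)*(13/3))*(-13) = (((-7 - 11/4) + 5)*(13/3))*(-13) = ((-39/4 + 5)*(13/3))*(-13) = -19/4*13/3*(-13) = -247/12*(-13) = 3211/12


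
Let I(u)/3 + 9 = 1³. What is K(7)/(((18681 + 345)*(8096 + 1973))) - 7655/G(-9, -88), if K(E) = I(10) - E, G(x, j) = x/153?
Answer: 24930325547159/191572794 ≈ 1.3014e+5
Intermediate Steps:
G(x, j) = x/153 (G(x, j) = x*(1/153) = x/153)
I(u) = -24 (I(u) = -27 + 3*1³ = -27 + 3*1 = -27 + 3 = -24)
K(E) = -24 - E
K(7)/(((18681 + 345)*(8096 + 1973))) - 7655/G(-9, -88) = (-24 - 1*7)/(((18681 + 345)*(8096 + 1973))) - 7655/((1/153)*(-9)) = (-24 - 7)/((19026*10069)) - 7655/(-1/17) = -31/191572794 - 7655*(-17) = -31*1/191572794 + 130135 = -31/191572794 + 130135 = 24930325547159/191572794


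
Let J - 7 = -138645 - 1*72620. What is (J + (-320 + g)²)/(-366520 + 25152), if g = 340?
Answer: 105429/170684 ≈ 0.61769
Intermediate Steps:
J = -211258 (J = 7 + (-138645 - 1*72620) = 7 + (-138645 - 72620) = 7 - 211265 = -211258)
(J + (-320 + g)²)/(-366520 + 25152) = (-211258 + (-320 + 340)²)/(-366520 + 25152) = (-211258 + 20²)/(-341368) = (-211258 + 400)*(-1/341368) = -210858*(-1/341368) = 105429/170684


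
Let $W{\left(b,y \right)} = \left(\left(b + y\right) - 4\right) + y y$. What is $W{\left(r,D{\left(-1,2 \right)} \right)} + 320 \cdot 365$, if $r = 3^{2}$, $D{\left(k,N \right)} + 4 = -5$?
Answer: $116877$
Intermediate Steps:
$D{\left(k,N \right)} = -9$ ($D{\left(k,N \right)} = -4 - 5 = -9$)
$r = 9$
$W{\left(b,y \right)} = -4 + b + y + y^{2}$ ($W{\left(b,y \right)} = \left(-4 + b + y\right) + y^{2} = -4 + b + y + y^{2}$)
$W{\left(r,D{\left(-1,2 \right)} \right)} + 320 \cdot 365 = \left(-4 + 9 - 9 + \left(-9\right)^{2}\right) + 320 \cdot 365 = \left(-4 + 9 - 9 + 81\right) + 116800 = 77 + 116800 = 116877$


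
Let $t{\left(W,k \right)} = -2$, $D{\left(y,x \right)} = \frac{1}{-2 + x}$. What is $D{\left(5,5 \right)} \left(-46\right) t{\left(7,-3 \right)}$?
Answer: $\frac{92}{3} \approx 30.667$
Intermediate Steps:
$D{\left(5,5 \right)} \left(-46\right) t{\left(7,-3 \right)} = \frac{1}{-2 + 5} \left(-46\right) \left(-2\right) = \frac{1}{3} \left(-46\right) \left(-2\right) = \left(- \frac{46}{3}\right) \left(-2\right) = \frac{92}{3}$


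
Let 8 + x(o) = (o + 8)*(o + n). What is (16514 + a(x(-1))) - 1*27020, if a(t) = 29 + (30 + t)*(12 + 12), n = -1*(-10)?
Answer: -8437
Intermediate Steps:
n = 10
x(o) = -8 + (8 + o)*(10 + o) (x(o) = -8 + (o + 8)*(o + 10) = -8 + (8 + o)*(10 + o))
a(t) = 749 + 24*t (a(t) = 29 + (30 + t)*24 = 29 + (720 + 24*t) = 749 + 24*t)
(16514 + a(x(-1))) - 1*27020 = (16514 + (749 + 24*(72 + (-1)² + 18*(-1)))) - 1*27020 = (16514 + (749 + 24*(72 + 1 - 18))) - 27020 = (16514 + (749 + 24*55)) - 27020 = (16514 + (749 + 1320)) - 27020 = (16514 + 2069) - 27020 = 18583 - 27020 = -8437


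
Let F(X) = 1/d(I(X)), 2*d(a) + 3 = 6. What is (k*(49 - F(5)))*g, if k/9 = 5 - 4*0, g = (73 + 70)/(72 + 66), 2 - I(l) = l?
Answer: 103675/46 ≈ 2253.8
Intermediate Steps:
I(l) = 2 - l
d(a) = 3/2 (d(a) = -3/2 + (½)*6 = -3/2 + 3 = 3/2)
g = 143/138 ≈ 1.0362
F(X) = ⅔ (F(X) = 1/(3/2) = ⅔)
k = 45 (k = 9*(5 - 4*0) = 9*(5 + 0) = 9*5 = 45)
(k*(49 - F(5)))*g = (45*(49 - 1*⅔))*(143/138) = (45*(49 - ⅔))*(143/138) = (45*(145/3))*(143/138) = 2175*(143/138) = 103675/46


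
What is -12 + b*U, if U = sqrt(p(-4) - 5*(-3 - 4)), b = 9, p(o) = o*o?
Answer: -12 + 9*sqrt(51) ≈ 52.273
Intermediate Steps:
p(o) = o**2
U = sqrt(51) (U = sqrt((-4)**2 - 5*(-3 - 4)) = sqrt(16 - 5*(-7)) = sqrt(16 + 35) = sqrt(51) ≈ 7.1414)
-12 + b*U = -12 + 9*sqrt(51)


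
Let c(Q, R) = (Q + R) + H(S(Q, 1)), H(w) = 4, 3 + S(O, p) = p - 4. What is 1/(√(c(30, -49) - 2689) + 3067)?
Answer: 3067/9409193 - 52*I/9409193 ≈ 0.00032596 - 5.5265e-6*I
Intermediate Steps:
S(O, p) = -7 + p (S(O, p) = -3 + (p - 4) = -3 + (-4 + p) = -7 + p)
c(Q, R) = 4 + Q + R (c(Q, R) = (Q + R) + 4 = 4 + Q + R)
1/(√(c(30, -49) - 2689) + 3067) = 1/(√((4 + 30 - 49) - 2689) + 3067) = 1/(√(-15 - 2689) + 3067) = 1/(√(-2704) + 3067) = 1/(52*I + 3067) = 1/(3067 + 52*I) = (3067 - 52*I)/9409193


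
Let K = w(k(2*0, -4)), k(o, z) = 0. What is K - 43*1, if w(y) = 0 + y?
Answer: -43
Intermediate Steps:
w(y) = y
K = 0
K - 43*1 = 0 - 43*1 = 0 - 43 = -43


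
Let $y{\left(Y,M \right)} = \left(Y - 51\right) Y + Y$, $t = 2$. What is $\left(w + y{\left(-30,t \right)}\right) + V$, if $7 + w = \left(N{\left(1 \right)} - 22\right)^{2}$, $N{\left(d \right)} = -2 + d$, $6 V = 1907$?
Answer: $\frac{19439}{6} \approx 3239.8$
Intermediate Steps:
$V = \frac{1907}{6}$ ($V = \frac{1}{6} \cdot 1907 = \frac{1907}{6} \approx 317.83$)
$y{\left(Y,M \right)} = Y + Y \left(-51 + Y\right)$ ($y{\left(Y,M \right)} = \left(-51 + Y\right) Y + Y = Y \left(-51 + Y\right) + Y = Y + Y \left(-51 + Y\right)$)
$w = 522$ ($w = -7 + \left(\left(-2 + 1\right) - 22\right)^{2} = -7 + \left(-1 - 22\right)^{2} = -7 + \left(-23\right)^{2} = -7 + 529 = 522$)
$\left(w + y{\left(-30,t \right)}\right) + V = \left(522 - 30 \left(-50 - 30\right)\right) + \frac{1907}{6} = \left(522 - -2400\right) + \frac{1907}{6} = \left(522 + 2400\right) + \frac{1907}{6} = 2922 + \frac{1907}{6} = \frac{19439}{6}$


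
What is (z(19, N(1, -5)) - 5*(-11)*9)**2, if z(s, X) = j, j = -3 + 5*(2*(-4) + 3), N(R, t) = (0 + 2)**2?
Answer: 218089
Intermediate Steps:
N(R, t) = 4 (N(R, t) = 2**2 = 4)
j = -28 (j = -3 + 5*(-8 + 3) = -3 + 5*(-5) = -3 - 25 = -28)
z(s, X) = -28
(z(19, N(1, -5)) - 5*(-11)*9)**2 = (-28 - 5*(-11)*9)**2 = (-28 + 55*9)**2 = (-28 + 495)**2 = 467**2 = 218089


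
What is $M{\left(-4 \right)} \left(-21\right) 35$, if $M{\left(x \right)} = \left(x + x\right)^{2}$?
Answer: $-47040$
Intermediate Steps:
$M{\left(x \right)} = 4 x^{2}$ ($M{\left(x \right)} = \left(2 x\right)^{2} = 4 x^{2}$)
$M{\left(-4 \right)} \left(-21\right) 35 = 4 \left(-4\right)^{2} \left(-21\right) 35 = 4 \cdot 16 \left(-21\right) 35 = 64 \left(-21\right) 35 = \left(-1344\right) 35 = -47040$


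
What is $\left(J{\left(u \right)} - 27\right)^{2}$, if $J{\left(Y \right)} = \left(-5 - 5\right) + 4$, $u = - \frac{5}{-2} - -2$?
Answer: $1089$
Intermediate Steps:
$u = \frac{9}{2}$ ($u = \left(-5\right) \left(- \frac{1}{2}\right) + 2 = \frac{5}{2} + 2 = \frac{9}{2} \approx 4.5$)
$J{\left(Y \right)} = -6$ ($J{\left(Y \right)} = -10 + 4 = -6$)
$\left(J{\left(u \right)} - 27\right)^{2} = \left(-6 - 27\right)^{2} = \left(-33\right)^{2} = 1089$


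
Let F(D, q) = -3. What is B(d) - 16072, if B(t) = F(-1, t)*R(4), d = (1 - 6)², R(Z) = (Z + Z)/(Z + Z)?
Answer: -16075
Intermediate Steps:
R(Z) = 1 (R(Z) = (2*Z)/((2*Z)) = (2*Z)*(1/(2*Z)) = 1)
d = 25 (d = (-5)² = 25)
B(t) = -3 (B(t) = -3*1 = -3)
B(d) - 16072 = -3 - 16072 = -16075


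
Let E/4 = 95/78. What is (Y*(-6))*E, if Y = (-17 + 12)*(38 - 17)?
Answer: 39900/13 ≈ 3069.2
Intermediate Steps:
E = 190/39 (E = 4*(95/78) = 190/39 ≈ 4.8718)
Y = -105 (Y = -5*21 = -105)
(Y*(-6))*E = -105*(-6)*(190/39) = 630*(190/39) = 39900/13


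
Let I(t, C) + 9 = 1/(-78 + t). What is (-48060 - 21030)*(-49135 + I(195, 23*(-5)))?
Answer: 132418976410/39 ≈ 3.3954e+9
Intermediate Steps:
I(t, C) = -9 + 1/(-78 + t)
(-48060 - 21030)*(-49135 + I(195, 23*(-5))) = (-48060 - 21030)*(-49135 + (703 - 9*195)/(-78 + 195)) = -69090*(-49135 + (703 - 1755)/117) = -69090*(-49135 + (1/117)*(-1052)) = -69090*(-49135 - 1052/117) = -69090*(-5749847/117) = 132418976410/39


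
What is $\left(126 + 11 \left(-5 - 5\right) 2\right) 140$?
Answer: $-13160$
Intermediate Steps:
$\left(126 + 11 \left(-5 - 5\right) 2\right) 140 = \left(126 + 11 \left(\left(-10\right) 2\right)\right) 140 = \left(126 + 11 \left(-20\right)\right) 140 = \left(126 - 220\right) 140 = \left(-94\right) 140 = -13160$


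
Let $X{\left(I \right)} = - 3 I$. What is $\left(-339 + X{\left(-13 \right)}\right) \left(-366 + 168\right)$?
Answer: $59400$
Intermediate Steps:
$\left(-339 + X{\left(-13 \right)}\right) \left(-366 + 168\right) = \left(-339 - -39\right) \left(-366 + 168\right) = \left(-339 + 39\right) \left(-198\right) = \left(-300\right) \left(-198\right) = 59400$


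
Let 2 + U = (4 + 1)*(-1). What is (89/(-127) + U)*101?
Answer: -98778/127 ≈ -777.78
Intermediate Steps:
U = -7 (U = -2 + (4 + 1)*(-1) = -2 + 5*(-1) = -2 - 5 = -7)
(89/(-127) + U)*101 = (89/(-127) - 7)*101 = (89*(-1/127) - 7)*101 = (-89/127 - 7)*101 = -978/127*101 = -98778/127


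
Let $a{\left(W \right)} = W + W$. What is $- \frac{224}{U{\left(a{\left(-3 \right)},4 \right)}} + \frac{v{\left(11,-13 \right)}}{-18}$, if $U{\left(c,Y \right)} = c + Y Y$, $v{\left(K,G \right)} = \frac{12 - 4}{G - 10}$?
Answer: $- \frac{23164}{1035} \approx -22.381$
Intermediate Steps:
$v{\left(K,G \right)} = \frac{8}{-10 + G}$
$a{\left(W \right)} = 2 W$
$U{\left(c,Y \right)} = c + Y^{2}$
$- \frac{224}{U{\left(a{\left(-3 \right)},4 \right)}} + \frac{v{\left(11,-13 \right)}}{-18} = - \frac{224}{2 \left(-3\right) + 4^{2}} + \frac{8 \frac{1}{-10 - 13}}{-18} = - \frac{224}{-6 + 16} + \frac{8}{-23} \left(- \frac{1}{18}\right) = - \frac{224}{10} + 8 \left(- \frac{1}{23}\right) \left(- \frac{1}{18}\right) = \left(-224\right) \frac{1}{10} - - \frac{4}{207} = - \frac{112}{5} + \frac{4}{207} = - \frac{23164}{1035}$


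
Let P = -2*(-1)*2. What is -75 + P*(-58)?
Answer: -307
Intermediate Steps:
P = 4 (P = 2*2 = 4)
-75 + P*(-58) = -75 + 4*(-58) = -75 - 232 = -307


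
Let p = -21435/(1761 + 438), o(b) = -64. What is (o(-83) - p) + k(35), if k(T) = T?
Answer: -14112/733 ≈ -19.252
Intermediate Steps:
p = -7145/733 (p = -21435/2199 = -21435*1/2199 = -7145/733 ≈ -9.7476)
(o(-83) - p) + k(35) = (-64 - 1*(-7145/733)) + 35 = (-64 + 7145/733) + 35 = -39767/733 + 35 = -14112/733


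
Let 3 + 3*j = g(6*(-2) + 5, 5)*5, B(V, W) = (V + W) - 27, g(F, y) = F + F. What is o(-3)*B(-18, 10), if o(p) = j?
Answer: 2555/3 ≈ 851.67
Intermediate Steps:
g(F, y) = 2*F
B(V, W) = -27 + V + W
j = -73/3 (j = -1 + ((2*(6*(-2) + 5))*5)/3 = -1 + ((2*(-12 + 5))*5)/3 = -1 + ((2*(-7))*5)/3 = -1 + (-14*5)/3 = -1 + (⅓)*(-70) = -1 - 70/3 = -73/3 ≈ -24.333)
o(p) = -73/3
o(-3)*B(-18, 10) = -73*(-27 - 18 + 10)/3 = -73/3*(-35) = 2555/3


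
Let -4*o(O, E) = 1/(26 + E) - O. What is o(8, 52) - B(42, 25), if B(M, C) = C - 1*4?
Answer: -5929/312 ≈ -19.003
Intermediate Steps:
B(M, C) = -4 + C (B(M, C) = C - 4 = -4 + C)
o(O, E) = -1/(4*(26 + E)) + O/4 (o(O, E) = -(1/(26 + E) - O)/4 = -1/(4*(26 + E)) + O/4)
o(8, 52) - B(42, 25) = (-1 + 26*8 + 52*8)/(4*(26 + 52)) - (-4 + 25) = (¼)*(-1 + 208 + 416)/78 - 1*21 = (¼)*(1/78)*623 - 21 = 623/312 - 21 = -5929/312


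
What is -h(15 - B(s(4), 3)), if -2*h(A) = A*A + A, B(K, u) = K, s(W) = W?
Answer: 66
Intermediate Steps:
h(A) = -A/2 - A²/2 (h(A) = -(A*A + A)/2 = -(A² + A)/2 = -(A + A²)/2 = -A/2 - A²/2)
-h(15 - B(s(4), 3)) = -(-1)*(15 - 1*4)*(1 + (15 - 1*4))/2 = -(-1)*(15 - 4)*(1 + (15 - 4))/2 = -(-1)*11*(1 + 11)/2 = -(-1)*11*12/2 = -1*(-66) = 66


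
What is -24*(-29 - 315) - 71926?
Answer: -63670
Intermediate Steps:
-24*(-29 - 315) - 71926 = -24*(-344) - 71926 = 8256 - 71926 = -63670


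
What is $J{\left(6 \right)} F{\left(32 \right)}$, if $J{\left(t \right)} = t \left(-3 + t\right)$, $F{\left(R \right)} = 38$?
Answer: $684$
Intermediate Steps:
$J{\left(6 \right)} F{\left(32 \right)} = 6 \left(-3 + 6\right) 38 = 6 \cdot 3 \cdot 38 = 18 \cdot 38 = 684$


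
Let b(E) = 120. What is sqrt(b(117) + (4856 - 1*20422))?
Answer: I*sqrt(15446) ≈ 124.28*I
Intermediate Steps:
sqrt(b(117) + (4856 - 1*20422)) = sqrt(120 + (4856 - 1*20422)) = sqrt(120 + (4856 - 20422)) = sqrt(120 - 15566) = sqrt(-15446) = I*sqrt(15446)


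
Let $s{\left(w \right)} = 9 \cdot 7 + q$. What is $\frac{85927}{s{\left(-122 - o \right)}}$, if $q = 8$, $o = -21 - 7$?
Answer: $\frac{85927}{71} \approx 1210.2$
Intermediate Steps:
$o = -28$ ($o = -21 - 7 = -28$)
$s{\left(w \right)} = 71$ ($s{\left(w \right)} = 9 \cdot 7 + 8 = 63 + 8 = 71$)
$\frac{85927}{s{\left(-122 - o \right)}} = \frac{85927}{71}$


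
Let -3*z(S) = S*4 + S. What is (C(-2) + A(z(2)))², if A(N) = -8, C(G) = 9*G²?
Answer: 784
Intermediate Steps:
z(S) = -5*S/3 (z(S) = -(S*4 + S)/3 = -(4*S + S)/3 = -5*S/3)
(C(-2) + A(z(2)))² = (9*(-2)² - 8)² = (9*4 - 8)² = (36 - 8)² = 28² = 784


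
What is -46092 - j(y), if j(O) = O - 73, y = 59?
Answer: -46078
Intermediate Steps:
j(O) = -73 + O
-46092 - j(y) = -46092 - (-73 + 59) = -46092 - 1*(-14) = -46092 + 14 = -46078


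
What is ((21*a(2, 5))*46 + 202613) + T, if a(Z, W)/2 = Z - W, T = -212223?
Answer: -15406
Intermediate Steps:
a(Z, W) = -2*W + 2*Z (a(Z, W) = 2*(Z - W) = -2*W + 2*Z)
((21*a(2, 5))*46 + 202613) + T = ((21*(-2*5 + 2*2))*46 + 202613) - 212223 = ((21*(-10 + 4))*46 + 202613) - 212223 = ((21*(-6))*46 + 202613) - 212223 = (-126*46 + 202613) - 212223 = (-5796 + 202613) - 212223 = 196817 - 212223 = -15406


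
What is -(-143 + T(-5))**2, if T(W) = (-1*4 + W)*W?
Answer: -9604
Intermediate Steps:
T(W) = W*(-4 + W) (T(W) = (-4 + W)*W = W*(-4 + W))
-(-143 + T(-5))**2 = -(-143 - 5*(-4 - 5))**2 = -(-143 - 5*(-9))**2 = -(-143 + 45)**2 = -1*(-98)**2 = -1*9604 = -9604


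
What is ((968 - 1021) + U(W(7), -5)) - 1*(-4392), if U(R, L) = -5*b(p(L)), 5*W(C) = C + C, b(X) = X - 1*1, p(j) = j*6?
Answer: 4494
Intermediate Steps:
p(j) = 6*j
b(X) = -1 + X (b(X) = X - 1 = -1 + X)
W(C) = 2*C/5 (W(C) = (C + C)/5 = (2*C)/5 = 2*C/5)
U(R, L) = 5 - 30*L (U(R, L) = -5*(-1 + 6*L) = 5 - 30*L)
((968 - 1021) + U(W(7), -5)) - 1*(-4392) = ((968 - 1021) + (5 - 30*(-5))) - 1*(-4392) = (-53 + (5 + 150)) + 4392 = (-53 + 155) + 4392 = 102 + 4392 = 4494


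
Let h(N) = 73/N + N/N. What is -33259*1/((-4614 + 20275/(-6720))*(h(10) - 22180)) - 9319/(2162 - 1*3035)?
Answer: 12820821089352853/1201085683378011 ≈ 10.674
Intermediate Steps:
h(N) = 1 + 73/N (h(N) = 73/N + 1 = 1 + 73/N)
-33259*1/((-4614 + 20275/(-6720))*(h(10) - 22180)) - 9319/(2162 - 1*3035) = -33259*1/((-4614 + 20275/(-6720))*((73 + 10)/10 - 22180)) - 9319/(2162 - 1*3035) = -33259*1/((-4614 + 20275*(-1/6720))*((⅒)*83 - 22180)) - 9319/(2162 - 3035) = -33259*1/((-4614 - 4055/1344)*(83/10 - 22180)) - 9319/(-873) = -33259/((-221717/10*(-6205271/1344))) - 9319*(-1/873) = -33259/1375814070307/13440 + 9319/873 = -33259*13440/1375814070307 + 9319/873 = -447000960/1375814070307 + 9319/873 = 12820821089352853/1201085683378011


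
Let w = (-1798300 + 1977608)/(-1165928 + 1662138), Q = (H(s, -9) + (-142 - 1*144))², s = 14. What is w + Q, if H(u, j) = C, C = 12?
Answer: 18626820634/248105 ≈ 75076.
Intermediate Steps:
H(u, j) = 12
Q = 75076 (Q = (12 + (-142 - 1*144))² = (12 + (-142 - 144))² = (12 - 286)² = (-274)² = 75076)
w = 89654/248105 (w = 179308/496210 = 179308*(1/496210) = 89654/248105 ≈ 0.36135)
w + Q = 89654/248105 + 75076 = 18626820634/248105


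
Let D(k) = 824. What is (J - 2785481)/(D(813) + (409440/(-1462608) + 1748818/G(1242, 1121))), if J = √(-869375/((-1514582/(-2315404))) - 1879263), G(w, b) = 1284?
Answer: -6054515930638/4750893683 + 2173598*I*√1839934003721370853/3597809028092753 ≈ -1274.4 + 0.81949*I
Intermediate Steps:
J = I*√1839934003721370853/757291 (J = √(-869375/((-1514582*(-1/2315404))) - 1879263) = √(-869375/757291/1157702 - 1879263) = √(-869375*1157702/757291 - 1879263) = √(-1006477176250/757291 - 1879263) = √(-2429626132783/757291) = I*√1839934003721370853/757291 ≈ 1791.2*I)
(J - 2785481)/(D(813) + (409440/(-1462608) + 1748818/G(1242, 1121))) = (I*√1839934003721370853/757291 - 2785481)/(824 + (409440/(-1462608) + 1748818/1284)) = (-2785481 + I*√1839934003721370853/757291)/(824 + (409440*(-1/1462608) + 1748818*(1/1284))) = (-2785481 + I*√1839934003721370853/757291)/(824 + (-8530/30471 + 874409/642)) = (-2785481 + I*√1839934003721370853/757291)/(824 + 2959848931/2173598) = (-2785481 + I*√1839934003721370853/757291)/(4750893683/2173598) = (-2785481 + I*√1839934003721370853/757291)*(2173598/4750893683) = -6054515930638/4750893683 + 2173598*I*√1839934003721370853/3597809028092753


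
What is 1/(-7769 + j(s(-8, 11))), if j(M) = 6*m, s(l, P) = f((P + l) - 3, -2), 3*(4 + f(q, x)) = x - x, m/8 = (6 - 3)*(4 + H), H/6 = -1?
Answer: -1/8057 ≈ -0.00012412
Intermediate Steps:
H = -6 (H = 6*(-1) = -6)
m = -48 (m = 8*((6 - 3)*(4 - 6)) = 8*(3*(-2)) = 8*(-6) = -48)
f(q, x) = -4 (f(q, x) = -4 + (x - x)/3 = -4 + (⅓)*0 = -4 + 0 = -4)
s(l, P) = -4
j(M) = -288 (j(M) = 6*(-48) = -288)
1/(-7769 + j(s(-8, 11))) = 1/(-7769 - 288) = 1/(-8057) = -1/8057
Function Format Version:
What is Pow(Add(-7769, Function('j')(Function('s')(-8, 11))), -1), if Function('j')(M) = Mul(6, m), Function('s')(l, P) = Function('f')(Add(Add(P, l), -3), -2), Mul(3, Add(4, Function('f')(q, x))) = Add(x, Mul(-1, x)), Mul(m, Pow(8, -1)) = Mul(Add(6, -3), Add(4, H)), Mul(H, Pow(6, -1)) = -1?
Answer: Rational(-1, 8057) ≈ -0.00012412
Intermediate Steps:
H = -6 (H = Mul(6, -1) = -6)
m = -48 (m = Mul(8, Mul(Add(6, -3), Add(4, -6))) = Mul(8, Mul(3, -2)) = Mul(8, -6) = -48)
Function('f')(q, x) = -4 (Function('f')(q, x) = Add(-4, Mul(Rational(1, 3), Add(x, Mul(-1, x)))) = Add(-4, Mul(Rational(1, 3), 0)) = Add(-4, 0) = -4)
Function('s')(l, P) = -4
Function('j')(M) = -288 (Function('j')(M) = Mul(6, -48) = -288)
Pow(Add(-7769, Function('j')(Function('s')(-8, 11))), -1) = Pow(Add(-7769, -288), -1) = Pow(-8057, -1) = Rational(-1, 8057)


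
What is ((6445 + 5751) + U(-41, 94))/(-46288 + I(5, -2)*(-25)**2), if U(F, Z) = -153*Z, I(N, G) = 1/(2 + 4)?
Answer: 13116/277103 ≈ 0.047333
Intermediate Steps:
I(N, G) = 1/6
((6445 + 5751) + U(-41, 94))/(-46288 + I(5, -2)*(-25)**2) = ((6445 + 5751) - 153*94)/(-46288 + (1/6)*(-25)**2) = (12196 - 14382)/(-46288 + (1/6)*625) = -2186/(-46288 + 625/6) = -2186/(-277103/6) = -2186*(-6/277103) = 13116/277103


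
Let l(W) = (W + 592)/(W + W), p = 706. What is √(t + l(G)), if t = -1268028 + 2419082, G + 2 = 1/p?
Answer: √9165454844234/2822 ≈ 1072.8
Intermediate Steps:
G = -1411/706 (G = -2 + 1/706 = -1411/706 ≈ -1.9986)
l(W) = (592 + W)/(2*W) (l(W) = (592 + W)/((2*W)) = (592 + W)*(1/(2*W)) = (592 + W)/(2*W))
t = 1151054
√(t + l(G)) = √(1151054 + (592 - 1411/706)/(2*(-1411/706))) = √(1151054 + (½)*(-706/1411)*(416541/706)) = √(1151054 - 416541/2822) = √(3247857847/2822) = √9165454844234/2822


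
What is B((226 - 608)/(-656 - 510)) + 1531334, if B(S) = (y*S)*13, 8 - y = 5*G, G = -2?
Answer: 892812416/583 ≈ 1.5314e+6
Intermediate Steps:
y = 18 (y = 8 - 5*(-2) = 8 - 1*(-10) = 8 + 10 = 18)
B(S) = 234*S (B(S) = (18*S)*13 = 234*S)
B((226 - 608)/(-656 - 510)) + 1531334 = 234*((226 - 608)/(-656 - 510)) + 1531334 = 234*(-382/(-1166)) + 1531334 = 234*(-382*(-1/1166)) + 1531334 = 234*(191/583) + 1531334 = 44694/583 + 1531334 = 892812416/583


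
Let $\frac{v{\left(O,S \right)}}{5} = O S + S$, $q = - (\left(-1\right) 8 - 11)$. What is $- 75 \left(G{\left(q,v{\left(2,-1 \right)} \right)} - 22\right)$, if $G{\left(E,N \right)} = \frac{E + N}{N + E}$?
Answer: $1575$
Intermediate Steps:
$q = 19$ ($q = - (-8 - 11) = \left(-1\right) \left(-19\right) = 19$)
$v{\left(O,S \right)} = 5 S + 5 O S$ ($v{\left(O,S \right)} = 5 \left(O S + S\right) = 5 \left(S + O S\right) = 5 S + 5 O S$)
$G{\left(E,N \right)} = 1$ ($G{\left(E,N \right)} = \frac{E + N}{E + N} = 1$)
$- 75 \left(G{\left(q,v{\left(2,-1 \right)} \right)} - 22\right) = - 75 \left(1 - 22\right) = \left(-75\right) \left(-21\right) = 1575$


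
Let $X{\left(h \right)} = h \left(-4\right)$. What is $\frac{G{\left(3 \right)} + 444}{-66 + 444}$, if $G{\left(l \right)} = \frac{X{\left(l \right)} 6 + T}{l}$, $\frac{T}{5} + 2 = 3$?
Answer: $\frac{1265}{1134} \approx 1.1155$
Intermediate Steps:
$T = 5$ ($T = -10 + 5 \cdot 3 = -10 + 15 = 5$)
$X{\left(h \right)} = - 4 h$
$G{\left(l \right)} = \frac{5 - 24 l}{l}$ ($G{\left(l \right)} = \frac{- 4 l 6 + 5}{l} = \frac{- 24 l + 5}{l} = \frac{5 - 24 l}{l}$)
$\frac{G{\left(3 \right)} + 444}{-66 + 444} = \frac{\left(-24 + \frac{5}{3}\right) + 444}{-66 + 444} = \frac{\left(-24 + 5 \cdot \frac{1}{3}\right) + 444}{378} = \left(\left(-24 + \frac{5}{3}\right) + 444\right) \frac{1}{378} = \left(- \frac{67}{3} + 444\right) \frac{1}{378} = \frac{1265}{3} \cdot \frac{1}{378} = \frac{1265}{1134}$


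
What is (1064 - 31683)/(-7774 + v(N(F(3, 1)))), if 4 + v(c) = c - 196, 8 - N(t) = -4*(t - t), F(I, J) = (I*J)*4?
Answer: 30619/7966 ≈ 3.8437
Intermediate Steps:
F(I, J) = 4*I*J
N(t) = 8 (N(t) = 8 - (-4)*(t - t) = 8 - (-4)*0 = 8 - 1*0 = 8 + 0 = 8)
v(c) = -200 + c (v(c) = -4 + (c - 196) = -4 + (-196 + c) = -200 + c)
(1064 - 31683)/(-7774 + v(N(F(3, 1)))) = (1064 - 31683)/(-7774 + (-200 + 8)) = -30619/(-7774 - 192) = -30619/(-7966) = -30619*(-1/7966) = 30619/7966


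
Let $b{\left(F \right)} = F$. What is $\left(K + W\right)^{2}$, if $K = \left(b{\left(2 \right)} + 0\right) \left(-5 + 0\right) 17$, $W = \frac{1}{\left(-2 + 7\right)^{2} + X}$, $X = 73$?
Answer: $\frac{277522281}{9604} \approx 28897.0$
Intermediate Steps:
$W = \frac{1}{98}$ ($W = \frac{1}{\left(-2 + 7\right)^{2} + 73} = \frac{1}{5^{2} + 73} = \frac{1}{25 + 73} = \frac{1}{98} \approx 0.010204$)
$K = -170$ ($K = \left(2 + 0\right) \left(-5 + 0\right) 17 = 2 \left(-5\right) 17 = \left(-10\right) 17 = -170$)
$\left(K + W\right)^{2} = \left(-170 + \frac{1}{98}\right)^{2} = \left(- \frac{16659}{98}\right)^{2} = \frac{277522281}{9604}$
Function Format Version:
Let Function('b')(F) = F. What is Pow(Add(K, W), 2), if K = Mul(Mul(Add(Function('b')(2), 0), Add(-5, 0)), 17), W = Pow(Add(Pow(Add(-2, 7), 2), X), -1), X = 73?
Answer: Rational(277522281, 9604) ≈ 28897.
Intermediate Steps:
W = Rational(1, 98) (W = Pow(Add(Pow(Add(-2, 7), 2), 73), -1) = Pow(Add(Pow(5, 2), 73), -1) = Pow(Add(25, 73), -1) = Pow(98, -1) = Rational(1, 98) ≈ 0.010204)
K = -170 (K = Mul(Mul(Add(2, 0), Add(-5, 0)), 17) = Mul(Mul(2, -5), 17) = Mul(-10, 17) = -170)
Pow(Add(K, W), 2) = Pow(Add(-170, Rational(1, 98)), 2) = Pow(Rational(-16659, 98), 2) = Rational(277522281, 9604)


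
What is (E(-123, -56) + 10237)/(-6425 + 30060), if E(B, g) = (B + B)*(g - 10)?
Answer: 26473/23635 ≈ 1.1201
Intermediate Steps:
E(B, g) = 2*B*(-10 + g) (E(B, g) = (2*B)*(-10 + g) = 2*B*(-10 + g))
(E(-123, -56) + 10237)/(-6425 + 30060) = (2*(-123)*(-10 - 56) + 10237)/(-6425 + 30060) = (2*(-123)*(-66) + 10237)/23635 = (16236 + 10237)*(1/23635) = 26473*(1/23635) = 26473/23635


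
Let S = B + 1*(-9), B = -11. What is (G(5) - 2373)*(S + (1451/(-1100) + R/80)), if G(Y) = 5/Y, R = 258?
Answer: 23605551/550 ≈ 42919.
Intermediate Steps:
S = -20 (S = -11 + 1*(-9) = -11 - 9 = -20)
(G(5) - 2373)*(S + (1451/(-1100) + R/80)) = (5/5 - 2373)*(-20 + (1451/(-1100) + 258/80)) = (5*(⅕) - 2373)*(-20 + (1451*(-1/1100) + 258*(1/80))) = (1 - 2373)*(-20 + (-1451/1100 + 129/40)) = -2372*(-20 + 4193/2200) = -2372*(-39807/2200) = 23605551/550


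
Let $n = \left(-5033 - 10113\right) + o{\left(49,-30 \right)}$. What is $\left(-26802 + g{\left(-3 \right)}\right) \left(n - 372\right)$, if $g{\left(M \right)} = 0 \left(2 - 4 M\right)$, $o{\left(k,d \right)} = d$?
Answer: $416717496$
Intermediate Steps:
$g{\left(M \right)} = 0$
$n = -15176$ ($n = \left(-5033 - 10113\right) - 30 = -15146 - 30 = -15176$)
$\left(-26802 + g{\left(-3 \right)}\right) \left(n - 372\right) = \left(-26802 + 0\right) \left(-15176 - 372\right) = \left(-26802\right) \left(-15548\right) = 416717496$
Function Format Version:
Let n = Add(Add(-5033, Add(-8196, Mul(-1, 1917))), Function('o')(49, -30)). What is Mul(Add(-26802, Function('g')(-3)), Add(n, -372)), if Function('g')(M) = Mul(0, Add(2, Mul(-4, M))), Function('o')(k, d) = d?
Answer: 416717496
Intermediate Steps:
Function('g')(M) = 0
n = -15176 (n = Add(Add(-5033, Add(-8196, Mul(-1, 1917))), -30) = Add(Add(-5033, Add(-8196, -1917)), -30) = Add(Add(-5033, -10113), -30) = Add(-15146, -30) = -15176)
Mul(Add(-26802, Function('g')(-3)), Add(n, -372)) = Mul(Add(-26802, 0), Add(-15176, -372)) = Mul(-26802, -15548) = 416717496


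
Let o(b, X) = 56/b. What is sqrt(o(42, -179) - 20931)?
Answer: I*sqrt(188367)/3 ≈ 144.67*I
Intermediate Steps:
sqrt(o(42, -179) - 20931) = sqrt(56/42 - 20931) = sqrt(56*(1/42) - 20931) = sqrt(4/3 - 20931) = sqrt(-62789/3) = I*sqrt(188367)/3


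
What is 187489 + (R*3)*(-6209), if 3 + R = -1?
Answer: 261997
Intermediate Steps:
R = -4 (R = -3 - 1 = -4)
187489 + (R*3)*(-6209) = 187489 - 4*3*(-6209) = 187489 - 12*(-6209) = 187489 + 74508 = 261997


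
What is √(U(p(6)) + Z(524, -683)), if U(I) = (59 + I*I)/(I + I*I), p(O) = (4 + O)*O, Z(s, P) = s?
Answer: √1758171585/1830 ≈ 22.913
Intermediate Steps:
p(O) = O*(4 + O)
U(I) = (59 + I²)/(I + I²)
√(U(p(6)) + Z(524, -683)) = √((59 + (6*(4 + 6))²)/(((6*(4 + 6)))*(1 + 6*(4 + 6))) + 524) = √((59 + (6*10)²)/(((6*10))*(1 + 6*10)) + 524) = √((59 + 60²)/(60*(1 + 60)) + 524) = √((1/60)*(59 + 3600)/61 + 524) = √((1/60)*(1/61)*3659 + 524) = √(3659/3660 + 524) = √(1921499/3660) = √1758171585/1830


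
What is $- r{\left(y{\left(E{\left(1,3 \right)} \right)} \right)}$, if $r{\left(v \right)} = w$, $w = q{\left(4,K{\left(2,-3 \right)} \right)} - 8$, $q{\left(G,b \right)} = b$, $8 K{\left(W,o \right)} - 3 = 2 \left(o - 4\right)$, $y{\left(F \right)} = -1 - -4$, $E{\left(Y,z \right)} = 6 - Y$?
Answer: $\frac{75}{8} \approx 9.375$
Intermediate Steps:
$y{\left(F \right)} = 3$ ($y{\left(F \right)} = -1 + 4 = 3$)
$K{\left(W,o \right)} = - \frac{5}{8} + \frac{o}{4}$ ($K{\left(W,o \right)} = \frac{3}{8} + \frac{2 \left(o - 4\right)}{8} = \frac{3}{8} + \frac{2 \left(-4 + o\right)}{8} = \frac{3}{8} + \frac{-8 + 2 o}{8} = \frac{3}{8} + \left(-1 + \frac{o}{4}\right) = - \frac{5}{8} + \frac{o}{4}$)
$w = - \frac{75}{8}$ ($w = \left(- \frac{5}{8} + \frac{1}{4} \left(-3\right)\right) - 8 = \left(- \frac{5}{8} - \frac{3}{4}\right) - 8 = - \frac{11}{8} - 8 = - \frac{75}{8} \approx -9.375$)
$r{\left(v \right)} = - \frac{75}{8}$
$- r{\left(y{\left(E{\left(1,3 \right)} \right)} \right)} = \left(-1\right) \left(- \frac{75}{8}\right) = \frac{75}{8}$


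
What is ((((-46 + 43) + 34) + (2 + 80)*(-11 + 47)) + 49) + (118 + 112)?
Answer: 3262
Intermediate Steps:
((((-46 + 43) + 34) + (2 + 80)*(-11 + 47)) + 49) + (118 + 112) = (((-3 + 34) + 82*36) + 49) + 230 = ((31 + 2952) + 49) + 230 = (2983 + 49) + 230 = 3032 + 230 = 3262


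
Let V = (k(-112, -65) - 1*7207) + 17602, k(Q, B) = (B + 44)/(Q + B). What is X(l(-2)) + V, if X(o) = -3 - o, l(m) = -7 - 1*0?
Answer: 613548/59 ≈ 10399.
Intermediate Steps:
k(Q, B) = (44 + B)/(B + Q)
l(m) = -7 (l(m) = -7 + 0 = -7)
V = 613312/59 (V = ((44 - 65)/(-65 - 112) - 1*7207) + 17602 = (-21/(-177) - 7207) + 17602 = (-1/177*(-21) - 7207) + 17602 = (7/59 - 7207) + 17602 = -425206/59 + 17602 = 613312/59 ≈ 10395.)
X(l(-2)) + V = (-3 - 1*(-7)) + 613312/59 = (-3 + 7) + 613312/59 = 4 + 613312/59 = 613548/59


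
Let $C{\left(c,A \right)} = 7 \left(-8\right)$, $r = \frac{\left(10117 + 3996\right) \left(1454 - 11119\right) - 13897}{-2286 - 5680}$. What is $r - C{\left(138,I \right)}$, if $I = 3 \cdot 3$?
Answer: $\frac{9775867}{569} \approx 17181.0$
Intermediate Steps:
$I = 9$
$r = \frac{9744003}{569}$ ($r = \frac{14113 \left(-9665\right) - 13897}{-7966} = \left(-136402145 - 13897\right) \left(- \frac{1}{7966}\right) = \left(-136416042\right) \left(- \frac{1}{7966}\right) = \frac{9744003}{569} \approx 17125.0$)
$C{\left(c,A \right)} = -56$
$r - C{\left(138,I \right)} = \frac{9744003}{569} - -56 = \frac{9744003}{569} + 56 = \frac{9775867}{569}$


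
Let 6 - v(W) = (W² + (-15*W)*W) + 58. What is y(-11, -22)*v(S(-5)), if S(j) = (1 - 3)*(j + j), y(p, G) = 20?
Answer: 110960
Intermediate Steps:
S(j) = -4*j
v(W) = -52 + 14*W² (v(W) = 6 - ((W² + (-15*W)*W) + 58) = 6 - ((W² - 15*W²) + 58) = 6 - (-14*W² + 58) = 6 - (58 - 14*W²) = 6 + (-58 + 14*W²) = -52 + 14*W²)
y(-11, -22)*v(S(-5)) = 20*(-52 + 14*(-4*(-5))²) = 20*(-52 + 14*20²) = 20*(-52 + 14*400) = 20*(-52 + 5600) = 20*5548 = 110960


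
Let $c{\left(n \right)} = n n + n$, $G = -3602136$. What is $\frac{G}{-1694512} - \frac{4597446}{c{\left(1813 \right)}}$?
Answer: $\frac{36216184125}{49757862182} \approx 0.72785$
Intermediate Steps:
$c{\left(n \right)} = n + n^{2}$ ($c{\left(n \right)} = n^{2} + n = n + n^{2}$)
$\frac{G}{-1694512} - \frac{4597446}{c{\left(1813 \right)}} = - \frac{3602136}{-1694512} - \frac{4597446}{1813 \left(1 + 1813\right)} = \left(-3602136\right) \left(- \frac{1}{1694512}\right) - \frac{4597446}{1813 \cdot 1814} = \frac{450267}{211814} - \frac{4597446}{3288782} = \frac{450267}{211814} - \frac{328389}{234913} = \frac{36216184125}{49757862182}$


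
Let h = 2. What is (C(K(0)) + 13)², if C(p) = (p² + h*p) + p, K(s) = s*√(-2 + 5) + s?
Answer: 169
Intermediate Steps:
K(s) = s + s*√3 (K(s) = s*√3 + s = s + s*√3)
C(p) = p² + 3*p (C(p) = (p² + 2*p) + p = p² + 3*p)
(C(K(0)) + 13)² = ((0*(1 + √3))*(3 + 0*(1 + √3)) + 13)² = (0*(3 + 0) + 13)² = (0*3 + 13)² = (0 + 13)² = 13² = 169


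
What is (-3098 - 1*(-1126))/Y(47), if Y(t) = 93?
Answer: -1972/93 ≈ -21.204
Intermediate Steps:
(-3098 - 1*(-1126))/Y(47) = (-3098 - 1*(-1126))/93 = (-3098 + 1126)*(1/93) = -1972*1/93 = -1972/93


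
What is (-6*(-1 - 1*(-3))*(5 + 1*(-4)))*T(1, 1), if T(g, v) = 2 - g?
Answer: -12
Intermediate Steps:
(-6*(-1 - 1*(-3))*(5 + 1*(-4)))*T(1, 1) = (-6*(-1 - 1*(-3))*(5 + 1*(-4)))*(2 - 1*1) = (-6*(-1 + 3)*(5 - 4))*(2 - 1) = -12*1 = -12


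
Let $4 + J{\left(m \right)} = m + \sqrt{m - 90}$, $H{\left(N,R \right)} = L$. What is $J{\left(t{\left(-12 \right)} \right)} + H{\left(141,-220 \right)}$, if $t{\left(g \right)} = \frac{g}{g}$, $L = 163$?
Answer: $160 + i \sqrt{89} \approx 160.0 + 9.434 i$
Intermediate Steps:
$t{\left(g \right)} = 1$
$H{\left(N,R \right)} = 163$
$J{\left(m \right)} = -4 + m + \sqrt{-90 + m}$ ($J{\left(m \right)} = -4 + \left(m + \sqrt{m - 90}\right) = -4 + \left(m + \sqrt{-90 + m}\right) = -4 + m + \sqrt{-90 + m}$)
$J{\left(t{\left(-12 \right)} \right)} + H{\left(141,-220 \right)} = \left(-4 + 1 + \sqrt{-90 + 1}\right) + 163 = \left(-4 + 1 + \sqrt{-89}\right) + 163 = \left(-4 + 1 + i \sqrt{89}\right) + 163 = \left(-3 + i \sqrt{89}\right) + 163 = 160 + i \sqrt{89}$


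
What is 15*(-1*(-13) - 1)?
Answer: 180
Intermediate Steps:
15*(-1*(-13) - 1) = 15*(13 - 1) = 15*12 = 180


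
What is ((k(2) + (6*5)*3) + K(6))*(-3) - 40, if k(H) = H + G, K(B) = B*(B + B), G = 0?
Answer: -532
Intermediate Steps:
K(B) = 2*B² (K(B) = B*(2*B) = 2*B²)
k(H) = H (k(H) = H + 0 = H)
((k(2) + (6*5)*3) + K(6))*(-3) - 40 = ((2 + (6*5)*3) + 2*6²)*(-3) - 40 = ((2 + 30*3) + 2*36)*(-3) - 40 = ((2 + 90) + 72)*(-3) - 40 = (92 + 72)*(-3) - 40 = 164*(-3) - 40 = -492 - 40 = -532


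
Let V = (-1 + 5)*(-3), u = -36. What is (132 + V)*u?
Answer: -4320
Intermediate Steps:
V = -12 (V = 4*(-3) = -12)
(132 + V)*u = (132 - 12)*(-36) = 120*(-36) = -4320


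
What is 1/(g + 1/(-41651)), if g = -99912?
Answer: -41651/4161434713 ≈ -1.0009e-5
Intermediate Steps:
1/(g + 1/(-41651)) = 1/(-99912 + 1/(-41651)) = 1/(-99912 - 1/41651) = 1/(-4161434713/41651) = -41651/4161434713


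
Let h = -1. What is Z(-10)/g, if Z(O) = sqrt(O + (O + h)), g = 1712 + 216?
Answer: I*sqrt(21)/1928 ≈ 0.0023769*I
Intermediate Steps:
g = 1928
Z(O) = sqrt(-1 + 2*O) (Z(O) = sqrt(O + (O - 1)) = sqrt(O + (-1 + O)) = sqrt(-1 + 2*O))
Z(-10)/g = sqrt(-1 + 2*(-10))/1928 = sqrt(-1 - 20)*(1/1928) = sqrt(-21)*(1/1928) = (I*sqrt(21))*(1/1928) = I*sqrt(21)/1928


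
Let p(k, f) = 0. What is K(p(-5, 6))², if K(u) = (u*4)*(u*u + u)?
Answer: 0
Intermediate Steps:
K(u) = 4*u*(u + u²) (K(u) = (4*u)*(u² + u) = (4*u)*(u + u²) = 4*u*(u + u²))
K(p(-5, 6))² = (4*0²*(1 + 0))² = (4*0*1)² = 0² = 0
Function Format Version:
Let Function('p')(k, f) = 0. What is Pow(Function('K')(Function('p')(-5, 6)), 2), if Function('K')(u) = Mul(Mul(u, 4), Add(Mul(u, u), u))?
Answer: 0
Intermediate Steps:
Function('K')(u) = Mul(4, u, Add(u, Pow(u, 2))) (Function('K')(u) = Mul(Mul(4, u), Add(Pow(u, 2), u)) = Mul(Mul(4, u), Add(u, Pow(u, 2))) = Mul(4, u, Add(u, Pow(u, 2))))
Pow(Function('K')(Function('p')(-5, 6)), 2) = Pow(Mul(4, Pow(0, 2), Add(1, 0)), 2) = Pow(Mul(4, 0, 1), 2) = Pow(0, 2) = 0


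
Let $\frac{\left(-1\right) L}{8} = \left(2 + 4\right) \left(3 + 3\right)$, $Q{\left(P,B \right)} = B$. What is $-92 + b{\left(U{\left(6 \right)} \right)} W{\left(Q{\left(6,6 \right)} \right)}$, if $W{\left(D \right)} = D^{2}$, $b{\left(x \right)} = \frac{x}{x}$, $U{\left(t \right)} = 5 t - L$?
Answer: $-56$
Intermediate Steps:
$L = -288$ ($L = - 8 \left(2 + 4\right) \left(3 + 3\right) = - 8 \cdot 6 \cdot 6 = \left(-8\right) 36 = -288$)
$U{\left(t \right)} = 288 + 5 t$ ($U{\left(t \right)} = 5 t - -288 = 5 t + 288 = 288 + 5 t$)
$b{\left(x \right)} = 1$
$-92 + b{\left(U{\left(6 \right)} \right)} W{\left(Q{\left(6,6 \right)} \right)} = -92 + 1 \cdot 6^{2} = -92 + 1 \cdot 36 = -92 + 36 = -56$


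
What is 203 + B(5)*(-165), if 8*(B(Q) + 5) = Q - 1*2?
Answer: 7729/8 ≈ 966.13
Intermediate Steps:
B(Q) = -21/4 + Q/8 (B(Q) = -5 + (Q - 1*2)/8 = -5 + (Q - 2)/8 = -5 + (-2 + Q)/8 = -5 + (-¼ + Q/8) = -21/4 + Q/8)
203 + B(5)*(-165) = 203 + (-21/4 + (⅛)*5)*(-165) = 203 + (-21/4 + 5/8)*(-165) = 203 - 37/8*(-165) = 203 + 6105/8 = 7729/8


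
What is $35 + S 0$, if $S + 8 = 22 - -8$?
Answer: $35$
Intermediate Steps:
$S = 22$ ($S = -8 + \left(22 - -8\right) = -8 + \left(22 + 8\right) = -8 + 30 = 22$)
$35 + S 0 = 35 + 22 \cdot 0 = 35 + 0 = 35$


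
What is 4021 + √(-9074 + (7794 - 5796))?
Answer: 4021 + 2*I*√1769 ≈ 4021.0 + 84.119*I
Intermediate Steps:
4021 + √(-9074 + (7794 - 5796)) = 4021 + √(-9074 + 1998) = 4021 + √(-7076) = 4021 + 2*I*√1769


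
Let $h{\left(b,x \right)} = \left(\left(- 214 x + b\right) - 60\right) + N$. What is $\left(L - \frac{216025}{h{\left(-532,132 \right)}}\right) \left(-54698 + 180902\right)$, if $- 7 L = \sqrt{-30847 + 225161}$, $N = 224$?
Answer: $\frac{6815804775}{7154} - \frac{126204 \sqrt{194314}}{7} \approx -6.9947 \cdot 10^{6}$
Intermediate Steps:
$h{\left(b,x \right)} = 164 + b - 214 x$ ($h{\left(b,x \right)} = \left(\left(- 214 x + b\right) - 60\right) + 224 = \left(\left(b - 214 x\right) - 60\right) + 224 = \left(-60 + b - 214 x\right) + 224 = 164 + b - 214 x$)
$L = - \frac{\sqrt{194314}}{7}$ ($L = - \frac{\sqrt{-30847 + 225161}}{7} = - \frac{\sqrt{194314}}{7} \approx -62.973$)
$\left(L - \frac{216025}{h{\left(-532,132 \right)}}\right) \left(-54698 + 180902\right) = \left(- \frac{\sqrt{194314}}{7} - \frac{216025}{164 - 532 - 28248}\right) \left(-54698 + 180902\right) = \left(- \frac{\sqrt{194314}}{7} - \frac{216025}{164 - 532 - 28248}\right) 126204 = \left(- \frac{\sqrt{194314}}{7} - \frac{216025}{-28616}\right) 126204 = \left(- \frac{\sqrt{194314}}{7} - - \frac{216025}{28616}\right) 126204 = \left(- \frac{\sqrt{194314}}{7} + \frac{216025}{28616}\right) 126204 = \left(\frac{216025}{28616} - \frac{\sqrt{194314}}{7}\right) 126204 = \frac{6815804775}{7154} - \frac{126204 \sqrt{194314}}{7}$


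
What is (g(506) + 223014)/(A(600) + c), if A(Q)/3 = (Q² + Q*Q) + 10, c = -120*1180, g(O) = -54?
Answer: 7432/67281 ≈ 0.11046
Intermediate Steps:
c = -141600
A(Q) = 30 + 6*Q² (A(Q) = 3*((Q² + Q*Q) + 10) = 3*((Q² + Q²) + 10) = 3*(2*Q² + 10) = 3*(10 + 2*Q²) = 30 + 6*Q²)
(g(506) + 223014)/(A(600) + c) = (-54 + 223014)/((30 + 6*600²) - 141600) = 222960/((30 + 6*360000) - 141600) = 222960/((30 + 2160000) - 141600) = 222960/(2160030 - 141600) = 222960/2018430 = 222960*(1/2018430) = 7432/67281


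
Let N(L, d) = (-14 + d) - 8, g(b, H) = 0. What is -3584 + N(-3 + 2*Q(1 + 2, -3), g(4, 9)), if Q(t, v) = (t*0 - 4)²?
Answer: -3606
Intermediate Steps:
Q(t, v) = 16 (Q(t, v) = (0 - 4)² = (-4)² = 16)
N(L, d) = -22 + d
-3584 + N(-3 + 2*Q(1 + 2, -3), g(4, 9)) = -3584 + (-22 + 0) = -3584 - 22 = -3606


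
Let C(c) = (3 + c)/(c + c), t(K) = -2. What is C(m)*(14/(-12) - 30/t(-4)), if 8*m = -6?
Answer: -83/4 ≈ -20.750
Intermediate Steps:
m = -¾ (m = (⅛)*(-6) = -¾ ≈ -0.75000)
C(c) = (3 + c)/(2*c) (C(c) = (3 + c)/((2*c)) = (3 + c)*(1/(2*c)) = (3 + c)/(2*c))
C(m)*(14/(-12) - 30/t(-4)) = ((3 - ¾)/(2*(-¾)))*(14/(-12) - 30/(-2)) = ((½)*(-4/3)*(9/4))*(14*(-1/12) - 30*(-½)) = -3*(-7/6 + 15)/2 = -3/2*83/6 = -83/4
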